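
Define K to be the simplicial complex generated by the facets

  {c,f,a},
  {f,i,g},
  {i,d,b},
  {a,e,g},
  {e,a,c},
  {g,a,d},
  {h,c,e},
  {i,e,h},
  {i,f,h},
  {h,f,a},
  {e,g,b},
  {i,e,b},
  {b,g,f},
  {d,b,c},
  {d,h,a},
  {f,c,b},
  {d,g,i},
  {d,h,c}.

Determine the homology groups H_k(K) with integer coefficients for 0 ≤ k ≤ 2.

H_0 ≅ Z,  H_1 ≅ Z × Z/2,  H_2 = 0.

K has 9 vertices, 27 edges, 18 triangles.
rank ∂_0 = 0, rank ∂_1 = 8 ⇒ b_0 = 9 − 0 − 8 = 1; all invariant factors of ∂_1 are 1 so no torsion. So H_0 ≅ Z.
rank ∂_1 = 8, rank ∂_2 = 18 ⇒ b_1 = 27 − 8 − 18 = 1; ∂_2 has invariant factor(s) [2] giving torsion. So H_1 ≅ Z × Z/2.
rank ∂_2 = 18, rank ∂_3 = 0 ⇒ b_2 = 18 − 18 − 0 = 0. So H_2 ≅ 0.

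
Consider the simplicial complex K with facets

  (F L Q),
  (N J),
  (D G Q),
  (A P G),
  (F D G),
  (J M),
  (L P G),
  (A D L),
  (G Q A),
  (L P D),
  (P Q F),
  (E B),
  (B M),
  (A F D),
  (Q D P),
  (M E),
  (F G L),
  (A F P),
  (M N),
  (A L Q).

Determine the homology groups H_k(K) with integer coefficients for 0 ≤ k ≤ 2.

Take the total order A < B < D < E < F < G < J < L < M < N < P < Q on the vertex set. Then K (dimension 2) consists of the simplices:

  0-simplices (12): A, B, D, E, F, G, J, L, M, N, P, Q
  1-simplices (27): AD, AF, AG, AL, AP, AQ, BE, BM, DF, DG, DL, DP, DQ, EM, FG, FL, FP, FQ, GL, GP, GQ, JM, JN, LP, LQ, MN, PQ
  2-simplices (14): ADF, ADL, AFP, AGP, AGQ, ALQ, DFG, DGQ, DLP, DPQ, FGL, FLQ, FPQ, GLP

Hence C_0 ≅ Z^12, C_1 ≅ Z^27, C_2 ≅ Z^14.

∂_1: C_1 → C_0 sends each edge [p,q] (with p < q) to q − p. For instance
  ∂FG = G − F.
This gives a 12×27 integer matrix of rank 10; reducing to Smith normal form yields diagonal entries (1,1,1,1,1,1,1,1,1,1).

The boundary map ∂_2: C_2 → C_1 sends each 2-simplex [p,q,r] to [q,r] − [p,r] + [p,q]. For instance
  ∂ADL = DL − AL + AD,
  ∂FGL = GL − FL + FG.
The 27×14 boundary matrix has rank 13 and Smith normal form diag(1,1,1,1,1,1,1,1,1,1,1,1,1).

Now H_k = ker ∂_k / im ∂_{k+1}, so:

  H_0: rank C_0 − rank ∂_1 = 12 − 10 = 2, and the invariant factors of ∂_1 are all 1, so H_0 = Z^2.
  H_1: rank ker ∂_1 − rank ∂_2 = (27 − 10) − 13 = 4, and the invariant factors of ∂_2 are all 1, so H_1 = Z^4.
  H_2: rank ker ∂_2 − rank ∂_3 = (14 − 13) − 0 = 1, and there is no ∂_3, so H_2 = Z.

As a check, the Euler characteristic is 12 − 27 + 14 = -1, which agrees with 2 − 4 + 1 = -1.

H_0 ≅ Z^2,  H_1 ≅ Z^4,  H_2 ≅ Z.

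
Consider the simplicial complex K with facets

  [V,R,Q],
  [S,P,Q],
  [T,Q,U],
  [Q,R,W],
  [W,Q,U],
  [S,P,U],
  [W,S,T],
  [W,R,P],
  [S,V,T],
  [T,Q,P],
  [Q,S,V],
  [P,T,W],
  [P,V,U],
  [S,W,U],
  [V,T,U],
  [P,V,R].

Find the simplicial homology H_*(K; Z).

H_0 ≅ Z,  H_1 ≅ Z^2,  H_2 ≅ Z.

We work with the vertex ordering P < Q < R < S < T < U < V < W. The simplices of K, each written with vertices in increasing order, are:

  0-simplices (8): P, Q, R, S, T, U, V, W
  1-simplices (24): PQ, PR, PS, PT, PU, PV, PW, QR, QS, QT, QU, QV, QW, RV, RW, ST, SU, SV, SW, TU, TV, TW, UV, UW
  2-simplices (16): PQS, PQT, PRV, PRW, PSU, PTW, PUV, QRV, QRW, QSV, QTU, QUW, STV, STW, SUW, TUV

Hence C_0 ≅ Z^8, C_1 ≅ Z^24, C_2 ≅ Z^16.

Boundary ∂_1: C_1 → C_0 sends each edge [p,q] (with p < q) to q − p. For instance
  ∂TW = W − T.
The 8×24 boundary matrix has rank 7 and Smith normal form diag(1,1,1,1,1,1,1).

The boundary map ∂_2: C_2 → C_1 acts by ∂[p,q,r] = [q,r] − [p,r] + [p,q]. For instance
  ∂QSV = SV − QV + QS,
  ∂SUW = UW − SW + SU.
This gives a 24×16 integer matrix of rank 15; reducing to Smith normal form yields diagonal entries (1,1,1,1,1,1,1,1,1,1,1,1,1,1,1).

From H_k ≅ ker(∂_k) / im(∂_{k+1}) we obtain:

  H_0: rank C_0 − rank ∂_1 = 8 − 7 = 1, and the invariant factors of ∂_1 are all 1, so H_0 ≅ Z.
  H_1: rank ker ∂_1 − rank ∂_2 = (24 − 7) − 15 = 2, and the invariant factors of ∂_2 are all 1, so H_1 ≅ Z^2.
  H_2: rank ker ∂_2 − rank ∂_3 = (16 − 15) − 0 = 1, and there is no ∂_3, so H_2 ≅ Z.

As a check, the Euler characteristic is 8 − 24 + 16 = 0, which agrees with 1 − 2 + 1 = 0.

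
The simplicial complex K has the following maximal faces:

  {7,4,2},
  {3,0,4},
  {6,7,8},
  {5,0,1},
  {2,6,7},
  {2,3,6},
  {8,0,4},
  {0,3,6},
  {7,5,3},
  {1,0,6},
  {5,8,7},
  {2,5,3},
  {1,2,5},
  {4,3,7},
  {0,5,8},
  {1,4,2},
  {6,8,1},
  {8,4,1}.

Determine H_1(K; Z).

H_1 ≅ Z ⊕ Z/2Z.

We work with the vertex ordering 0 < 1 < 2 < 3 < 4 < 5 < 6 < 7 < 8. The simplices of K, each written with vertices in increasing order, are:

  0-simplices (9): [0], [1], [2], [3], [4], [5], [6], [7], [8]
  1-simplices (27): (27 of them)
  2-simplices (18): [0,1,5], [0,1,6], [0,3,4], [0,3,6], [0,4,8], [0,5,8], [1,2,4], [1,2,5], [1,4,8], [1,6,8], [2,3,5], [2,3,6], [2,4,7], [2,6,7], [3,4,7], [3,5,7], [5,7,8], [6,7,8]

giving chain groups C_0 ≅ Z^9, C_1 ≅ Z^27, C_2 ≅ Z^18.

The boundary map ∂_1: C_1 → C_0 sends each edge [p,q] (with p < q) to q − p. For instance
  ∂[2,4] = [4] − [2].
As a 9×27 matrix over Z this has rank 8, with invariant factors (1,1,1,1,1,1,1,1).

The boundary map ∂_2: C_2 → C_1 maps a triangle to the signed sum of its edges. For instance
  ∂[1,6,8] = [6,8] − [1,8] + [1,6],
  ∂[6,7,8] = [7,8] − [6,8] + [6,7].
The resulting 27×18 matrix has rank 18, and its Smith normal form has invariant factors (1,1,1,1,1,1,1,1,1,1,1,1,1,1,1,1,1,2).

Reading off H_k = ker ∂_k / im ∂_{k+1}:

  H_1: rank ker ∂_1 − rank ∂_2 = (27 − 8) − 18 = 1, and ∂_2 has invariant factor 2 > 1, so H_1 ≅ Z ⊕ Z/2Z.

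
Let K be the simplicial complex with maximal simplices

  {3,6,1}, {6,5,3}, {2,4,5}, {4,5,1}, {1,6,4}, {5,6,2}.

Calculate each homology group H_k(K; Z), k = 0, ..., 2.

H_0 ≅ Z,  H_1 ≅ Z,  H_2 = 0.

We work with the vertex ordering 1 < 2 < 3 < 4 < 5 < 6. The simplices of K, each written with vertices in increasing order, are:

  0-simplices (6): [1], [2], [3], [4], [5], [6]
  1-simplices (12): [1,3], [1,4], [1,5], [1,6], [2,4], [2,5], [2,6], [3,5], [3,6], [4,5], [4,6], [5,6]
  2-simplices (6): [1,3,6], [1,4,5], [1,4,6], [2,4,5], [2,5,6], [3,5,6]

Hence C_0 ≅ Z^6, C_1 ≅ Z^12, C_2 ≅ Z^6.

The boundary map ∂_1: C_1 → C_0 sends each edge [p,q] (with p < q) to q − p. For instance
  ∂[3,5] = [5] − [3].
The 6×12 boundary matrix has rank 5 and Smith normal form diag(1,1,1,1,1).

The boundary map ∂_2: C_2 → C_1 acts by ∂[p,q,r] = [q,r] − [p,r] + [p,q]. For instance
  ∂[1,4,5] = [4,5] − [1,5] + [1,4],
  ∂[2,4,5] = [4,5] − [2,5] + [2,4].
As a 12×6 matrix over Z this has rank 6, with invariant factors (1,1,1,1,1,1).

Computing H_k = (kernel of ∂_k) / (image of ∂_{k+1}):

  H_0: rank C_0 − rank ∂_1 = 6 − 5 = 1, and the invariant factors of ∂_1 are all 1, so H_0 ≅ Z.
  H_1: rank ker ∂_1 − rank ∂_2 = (12 − 5) − 6 = 1, and the invariant factors of ∂_2 are all 1, so H_1 ≅ Z.
  H_2: rank ker ∂_2 − rank ∂_3 = (6 − 6) − 0 = 0, and there is no ∂_3, so H_2 ≅ 0.

As a check, the Euler characteristic is 6 − 12 + 6 = 0, which agrees with 1 − 1 + 0 = 0.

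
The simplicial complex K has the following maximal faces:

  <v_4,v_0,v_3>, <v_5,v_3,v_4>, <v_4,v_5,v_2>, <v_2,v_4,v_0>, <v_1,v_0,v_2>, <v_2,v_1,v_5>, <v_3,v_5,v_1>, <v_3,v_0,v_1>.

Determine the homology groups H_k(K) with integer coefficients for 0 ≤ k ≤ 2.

H_0 ≅ Z,  H_1 = 0,  H_2 ≅ Z.

Fix the vertex order v_0 < v_1 < v_2 < v_3 < v_4 < v_5 and write every simplex with vertices in increasing order. Then dim K = 2 and the simplices of K are:

  0-simplices (6): [v_0], [v_1], [v_2], [v_3], [v_4], [v_5]
  1-simplices (12): [v_0,v_1], [v_0,v_2], [v_0,v_3], [v_0,v_4], [v_1,v_2], [v_1,v_3], [v_1,v_5], [v_2,v_4], [v_2,v_5], [v_3,v_4], [v_3,v_5], [v_4,v_5]
  2-simplices (8): [v_0,v_1,v_2], [v_0,v_1,v_3], [v_0,v_2,v_4], [v_0,v_3,v_4], [v_1,v_2,v_5], [v_1,v_3,v_5], [v_2,v_4,v_5], [v_3,v_4,v_5]

giving chain groups C_0 ≅ Z^6, C_1 ≅ Z^12, C_2 ≅ Z^8.

∂_1: C_1 → C_0 sends each edge [p,q] (with p < q) to q − p. For instance
  ∂[v_1,v_2] = [v_2] − [v_1].
As a 6×12 matrix over Z this has rank 5, with invariant factors (1,1,1,1,1).

The boundary map ∂_2: C_2 → C_1 maps a triangle to the signed sum of its edges. For instance
  ∂[v_0,v_2,v_4] = [v_2,v_4] − [v_0,v_4] + [v_0,v_2],
  ∂[v_0,v_3,v_4] = [v_3,v_4] − [v_0,v_4] + [v_0,v_3].
The resulting 12×8 matrix has rank 7, and its Smith normal form has invariant factors (1,1,1,1,1,1,1).

From H_k ≅ ker(∂_k) / im(∂_{k+1}) we obtain:

  H_0: rank C_0 − rank ∂_1 = 6 − 5 = 1, and the invariant factors of ∂_1 are all 1, so H_0 = Z.
  H_1: rank ker ∂_1 − rank ∂_2 = (12 − 5) − 7 = 0, and the invariant factors of ∂_2 are all 1, so H_1 = 0.
  H_2: rank ker ∂_2 − rank ∂_3 = (8 − 7) − 0 = 1, and there is no ∂_3, so H_2 = Z.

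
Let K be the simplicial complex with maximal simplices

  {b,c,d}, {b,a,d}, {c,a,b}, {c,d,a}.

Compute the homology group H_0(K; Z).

H_0 ≅ Z.

Order the vertices as a < b < c < d. Listing each simplex with vertices in this order, K has dimension 2 with simplices:

  0-simplices (4): a, b, c, d
  1-simplices (6): ab, ac, ad, bc, bd, cd
  2-simplices (4): abc, abd, acd, bcd

giving chain groups C_0 ≅ Z^4, C_1 ≅ Z^6, C_2 ≅ Z^4.

The boundary map ∂_1: C_1 → C_0 sends each edge [p,q] (with p < q) to q − p.
The 4×6 boundary matrix has rank 3 and Smith normal form diag(1,1,1).

The boundary map ∂_2: C_2 → C_1 acts by ∂[p,q,r] = [q,r] − [p,r] + [p,q]. For instance
  ∂abc = bc − ac + ab,
  ∂acd = cd − ad + ac.
The 6×4 boundary matrix has rank 3 and Smith normal form diag(1,1,1).

Computing H_k = (kernel of ∂_k) / (image of ∂_{k+1}):

  H_0: rank C_0 − rank ∂_1 = 4 − 3 = 1, and the invariant factors of ∂_1 are all 1, so H_0 = Z.

(K is a triangulation of the 2-sphere S^2.)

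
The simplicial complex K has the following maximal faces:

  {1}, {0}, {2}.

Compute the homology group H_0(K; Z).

H_0 ≅ Z^3.

Fix the vertex order 0 < 1 < 2 and write every simplex with vertices in increasing order. Then dim K = 0 and the simplices of K are:

  0-simplices (3): [0], [1], [2]

Hence C_0 ≅ Z^3.

Computing H_k = (kernel of ∂_k) / (image of ∂_{k+1}):

  H_0: rank C_0 − rank ∂_1 = 3 − 0 = 3, and there is no ∂_1, so H_0 ≅ Z^3.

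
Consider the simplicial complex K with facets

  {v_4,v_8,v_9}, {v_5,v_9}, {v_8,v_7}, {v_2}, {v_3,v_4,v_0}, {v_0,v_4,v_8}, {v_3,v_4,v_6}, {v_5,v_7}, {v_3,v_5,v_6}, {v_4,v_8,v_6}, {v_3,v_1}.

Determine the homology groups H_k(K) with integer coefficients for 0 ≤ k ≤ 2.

H_0 = Z^2,  H_1 = Z^2,  H_2 = 0.

K has 10 vertices, 16 edges, 6 triangles.
rank ∂_0 = 0, rank ∂_1 = 8 ⇒ b_0 = 10 − 0 − 8 = 2; all invariant factors of ∂_1 are 1 so no torsion. So H_0 = Z^2.
rank ∂_1 = 8, rank ∂_2 = 6 ⇒ b_1 = 16 − 8 − 6 = 2; all invariant factors of ∂_2 are 1 so no torsion. So H_1 = Z^2.
rank ∂_2 = 6, rank ∂_3 = 0 ⇒ b_2 = 6 − 6 − 0 = 0. So H_2 = 0.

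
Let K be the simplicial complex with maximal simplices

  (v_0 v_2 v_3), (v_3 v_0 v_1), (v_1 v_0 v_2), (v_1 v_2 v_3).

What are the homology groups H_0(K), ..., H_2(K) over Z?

H_0 ≅ Z,  H_1 = 0,  H_2 ≅ Z.

We work with the vertex ordering v_0 < v_1 < v_2 < v_3. The simplices of K, each written with vertices in increasing order, are:

  0-simplices (4): [v_0], [v_1], [v_2], [v_3]
  1-simplices (6): [v_0,v_1], [v_0,v_2], [v_0,v_3], [v_1,v_2], [v_1,v_3], [v_2,v_3]
  2-simplices (4): [v_0,v_1,v_2], [v_0,v_1,v_3], [v_0,v_2,v_3], [v_1,v_2,v_3]

so the chain groups are C_0 ≅ Z^4, C_1 ≅ Z^6, C_2 ≅ Z^4.

Boundary ∂_1: C_1 → C_0 maps an edge to its endpoints' difference, ∂[p,q] = q − p.
This gives a 4×6 integer matrix of rank 3; reducing to Smith normal form yields diagonal entries (1,1,1).

The boundary map ∂_2: C_2 → C_1 sends each 2-simplex [p,q,r] to [q,r] − [p,r] + [p,q]. For instance
  ∂[v_0,v_1,v_3] = [v_1,v_3] − [v_0,v_3] + [v_0,v_1],
  ∂[v_1,v_2,v_3] = [v_2,v_3] − [v_1,v_3] + [v_1,v_2].
The resulting 6×4 matrix has rank 3, and its Smith normal form has invariant factors (1,1,1).

From H_k ≅ ker(∂_k) / im(∂_{k+1}) we obtain:

  H_0: rank C_0 − rank ∂_1 = 4 − 3 = 1, and the invariant factors of ∂_1 are all 1, so H_0 ≅ Z.
  H_1: rank ker ∂_1 − rank ∂_2 = (6 − 3) − 3 = 0, and the invariant factors of ∂_2 are all 1, so H_1 ≅ 0.
  H_2: rank ker ∂_2 − rank ∂_3 = (4 − 3) − 0 = 1, and there is no ∂_3, so H_2 ≅ Z.

As a check, the Euler characteristic is 4 − 6 + 4 = 2, which agrees with 1 − 0 + 1 = 2.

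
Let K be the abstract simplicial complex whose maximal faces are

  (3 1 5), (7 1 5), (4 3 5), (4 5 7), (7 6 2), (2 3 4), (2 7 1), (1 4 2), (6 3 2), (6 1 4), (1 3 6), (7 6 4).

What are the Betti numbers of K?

We work with the vertex ordering 1 < 2 < 3 < 4 < 5 < 6 < 7. The simplices of K, each written with vertices in increasing order, are:

  0-simplices (7): [1], [2], [3], [4], [5], [6], [7]
  1-simplices (18): [1,2], [1,3], [1,4], [1,5], [1,6], [1,7], [2,3], [2,4], [2,6], [2,7], [3,4], [3,5], [3,6], [4,5], [4,6], [4,7], [5,7], [6,7]
  2-simplices (12): [1,2,4], [1,2,7], [1,3,5], [1,3,6], [1,4,6], [1,5,7], [2,3,4], [2,3,6], [2,6,7], [3,4,5], [4,5,7], [4,6,7]

giving chain groups C_0 ≅ Z^7, C_1 ≅ Z^18, C_2 ≅ Z^12.

∂_1: C_1 → C_0 sends each edge [p,q] (with p < q) to q − p. For instance
  ∂[1,3] = [3] − [1].
The 7×18 boundary matrix has rank 6 and Smith normal form diag(1,1,1,1,1,1).

The boundary map ∂_2: C_2 → C_1 maps a triangle to the signed sum of its edges. For instance
  ∂[1,3,5] = [3,5] − [1,5] + [1,3],
  ∂[1,5,7] = [5,7] − [1,7] + [1,5].
The 18×12 boundary matrix has rank 12 and Smith normal form diag(1,1,1,1,1,1,1,1,1,1,1,2).

Computing H_k = (kernel of ∂_k) / (image of ∂_{k+1}):

  H_0: rank C_0 − rank ∂_1 = 7 − 6 = 1, and the invariant factors of ∂_1 are all 1, so H_0 = Z.
  H_1: rank ker ∂_1 − rank ∂_2 = (18 − 6) − 12 = 0, and ∂_2 has invariant factor 2 > 1, so H_1 = Z/2.
  H_2: rank ker ∂_2 − rank ∂_3 = (12 − 12) − 0 = 0, and there is no ∂_3, so H_2 = 0.

As a check, the Euler characteristic is 7 − 18 + 12 = 1, which agrees with 1 − 0 + 0 = 1.

Hence the Betti numbers are b_0 = 1, b_1 = 0, b_2 = 0.

b_0 = 1, b_1 = 0, b_2 = 0.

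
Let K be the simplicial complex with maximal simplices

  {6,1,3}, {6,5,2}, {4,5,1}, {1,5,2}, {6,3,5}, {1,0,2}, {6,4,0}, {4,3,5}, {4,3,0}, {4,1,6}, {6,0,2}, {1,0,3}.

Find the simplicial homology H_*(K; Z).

K has 7 vertices, 18 edges, 12 triangles.
rank ∂_0 = 0, rank ∂_1 = 6 ⇒ b_0 = 7 − 0 − 6 = 1; all invariant factors of ∂_1 are 1 so no torsion. So H_0 = Z.
rank ∂_1 = 6, rank ∂_2 = 12 ⇒ b_1 = 18 − 6 − 12 = 0; ∂_2 has invariant factor(s) [2] giving torsion. So H_1 = Z/2.
rank ∂_2 = 12, rank ∂_3 = 0 ⇒ b_2 = 12 − 12 − 0 = 0. So H_2 = 0.

H_0 ≅ Z,  H_1 ≅ Z/2,  H_2 = 0.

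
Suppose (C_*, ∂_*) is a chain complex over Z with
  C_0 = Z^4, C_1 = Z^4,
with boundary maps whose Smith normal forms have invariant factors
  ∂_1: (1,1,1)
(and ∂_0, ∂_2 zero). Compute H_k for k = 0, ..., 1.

H_0 ≅ Z,  H_1 ≅ Z.

H_0: b_0 = 4 − 0 − 3 = 1; torsion from ∂_1 factors > 1: none. So H_0 ≅ Z.
H_1: b_1 = 4 − 3 − 0 = 1; torsion from ∂_2 factors > 1: none. So H_1 ≅ Z.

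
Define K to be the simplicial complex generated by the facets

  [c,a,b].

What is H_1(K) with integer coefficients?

Fix the vertex order a < b < c and write every simplex with vertices in increasing order. Then dim K = 2 and the simplices of K are:

  0-simplices (3): a, b, c
  1-simplices (3): ab, ac, bc
  2-simplices (1): abc

Hence C_0 ≅ Z^3, C_1 ≅ Z^3, C_2 ≅ Z^1.

Boundary ∂_1: C_1 → C_0 sends each edge [p,q] (with p < q) to q − p.
This gives a 3×3 integer matrix of rank 2; reducing to Smith normal form yields diagonal entries (1,1).

The boundary map ∂_2: C_2 → C_1 maps a triangle to the signed sum of its edges. For instance
  ∂abc = bc − ac + ab.
As a 3×1 matrix over Z this has rank 1, with invariant factors (1).

Computing H_k = (kernel of ∂_k) / (image of ∂_{k+1}):

  H_1: rank ker ∂_1 − rank ∂_2 = (3 − 2) − 1 = 0, and the invariant factors of ∂_2 are all 1, so H_1 ≅ 0.

(K is a triangulation of the 2-simplex.)

H_1 ≅ 0.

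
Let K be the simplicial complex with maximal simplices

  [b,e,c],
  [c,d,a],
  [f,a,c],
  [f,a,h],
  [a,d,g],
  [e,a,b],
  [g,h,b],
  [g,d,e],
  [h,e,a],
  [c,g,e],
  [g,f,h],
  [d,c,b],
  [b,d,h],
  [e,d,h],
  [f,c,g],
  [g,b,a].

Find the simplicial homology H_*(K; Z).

H_0 ≅ Z,  H_1 ≅ Z^2,  H_2 ≅ Z.

K has 8 vertices, 24 edges, 16 triangles.
rank ∂_0 = 0, rank ∂_1 = 7 ⇒ b_0 = 8 − 0 − 7 = 1; all invariant factors of ∂_1 are 1 so no torsion. So H_0 = Z.
rank ∂_1 = 7, rank ∂_2 = 15 ⇒ b_1 = 24 − 7 − 15 = 2; all invariant factors of ∂_2 are 1 so no torsion. So H_1 = Z^2.
rank ∂_2 = 15, rank ∂_3 = 0 ⇒ b_2 = 16 − 15 − 0 = 1. So H_2 = Z.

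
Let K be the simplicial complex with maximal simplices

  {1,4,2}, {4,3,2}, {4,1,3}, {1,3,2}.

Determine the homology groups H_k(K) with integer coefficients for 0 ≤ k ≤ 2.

Fix the vertex order 1 < 2 < 3 < 4 and write every simplex with vertices in increasing order. Then dim K = 2 and the simplices of K are:

  0-simplices (4): [1], [2], [3], [4]
  1-simplices (6): [1,2], [1,3], [1,4], [2,3], [2,4], [3,4]
  2-simplices (4): [1,2,3], [1,2,4], [1,3,4], [2,3,4]

Hence C_0 ≅ Z^4, C_1 ≅ Z^6, C_2 ≅ Z^4.

Boundary ∂_1: C_1 → C_0 is given by ∂[p,q] = [q] − [p]. For instance
  ∂[1,2] = [2] − [1].
The resulting 4×6 matrix has rank 3, and its Smith normal form has invariant factors (1,1,1).

∂_2: C_2 → C_1 sends each 2-simplex [p,q,r] to [q,r] − [p,r] + [p,q]. For instance
  ∂[2,3,4] = [3,4] − [2,4] + [2,3],
  ∂[1,2,4] = [2,4] − [1,4] + [1,2].
The 6×4 boundary matrix has rank 3 and Smith normal form diag(1,1,1).

Now H_k = ker ∂_k / im ∂_{k+1}, so:

  H_0: rank C_0 − rank ∂_1 = 4 − 3 = 1, and the invariant factors of ∂_1 are all 1, so H_0 = Z.
  H_1: rank ker ∂_1 − rank ∂_2 = (6 − 3) − 3 = 0, and the invariant factors of ∂_2 are all 1, so H_1 = 0.
  H_2: rank ker ∂_2 − rank ∂_3 = (4 − 3) − 0 = 1, and there is no ∂_3, so H_2 = Z.

As a check, the Euler characteristic is 4 − 6 + 4 = 2, which agrees with 1 − 0 + 1 = 2.

H_0 ≅ Z,  H_1 = 0,  H_2 ≅ Z.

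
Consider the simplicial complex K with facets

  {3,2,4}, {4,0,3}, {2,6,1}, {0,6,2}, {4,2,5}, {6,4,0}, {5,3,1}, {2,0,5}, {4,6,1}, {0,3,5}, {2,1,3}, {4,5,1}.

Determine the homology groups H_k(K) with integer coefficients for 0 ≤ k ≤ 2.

H_0 = Z,  H_1 = Z/2,  H_2 = 0.

We work with the vertex ordering 0 < 1 < 2 < 3 < 4 < 5 < 6. The simplices of K, each written with vertices in increasing order, are:

  0-simplices (7): [0], [1], [2], [3], [4], [5], [6]
  1-simplices (18): [0,2], [0,3], [0,4], [0,5], [0,6], [1,2], [1,3], [1,4], [1,5], [1,6], [2,3], [2,4], [2,5], [2,6], [3,4], [3,5], [4,5], [4,6]
  2-simplices (12): [0,2,5], [0,2,6], [0,3,4], [0,3,5], [0,4,6], [1,2,3], [1,2,6], [1,3,5], [1,4,5], [1,4,6], [2,3,4], [2,4,5]

giving chain groups C_0 ≅ Z^7, C_1 ≅ Z^18, C_2 ≅ Z^12.

Boundary ∂_1: C_1 → C_0 is given by ∂[p,q] = [q] − [p].
The 7×18 boundary matrix has rank 6 and Smith normal form diag(1,1,1,1,1,1).

∂_2: C_2 → C_1 sends each 2-simplex [p,q,r] to [q,r] − [p,r] + [p,q]. For instance
  ∂[0,2,6] = [2,6] − [0,6] + [0,2],
  ∂[2,3,4] = [3,4] − [2,4] + [2,3].
As a 18×12 matrix over Z this has rank 12, with invariant factors (1,1,1,1,1,1,1,1,1,1,1,2).

From H_k ≅ ker(∂_k) / im(∂_{k+1}) we obtain:

  H_0: rank C_0 − rank ∂_1 = 7 − 6 = 1, and the invariant factors of ∂_1 are all 1, so H_0 ≅ Z.
  H_1: rank ker ∂_1 − rank ∂_2 = (18 − 6) − 12 = 0, and ∂_2 has invariant factor 2 > 1, so H_1 ≅ Z/2.
  H_2: rank ker ∂_2 − rank ∂_3 = (12 − 12) − 0 = 0, and there is no ∂_3, so H_2 ≅ 0.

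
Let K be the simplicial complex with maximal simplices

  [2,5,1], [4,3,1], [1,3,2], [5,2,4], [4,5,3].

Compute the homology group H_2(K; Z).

H_2 = 0.

Fix the vertex order 1 < 2 < 3 < 4 < 5 and write every simplex with vertices in increasing order. Then dim K = 2 and the simplices of K are:

  0-simplices (5): [1], [2], [3], [4], [5]
  1-simplices (10): [1,2], [1,3], [1,4], [1,5], [2,3], [2,4], [2,5], [3,4], [3,5], [4,5]
  2-simplices (5): [1,2,3], [1,2,5], [1,3,4], [2,4,5], [3,4,5]

so the chain groups are C_0 ≅ Z^5, C_1 ≅ Z^10, C_2 ≅ Z^5.

The boundary map ∂_1: C_1 → C_0 maps an edge to its endpoints' difference, ∂[p,q] = q − p.
The 5×10 boundary matrix has rank 4 and Smith normal form diag(1,1,1,1).

∂_2: C_2 → C_1 acts by ∂[p,q,r] = [q,r] − [p,r] + [p,q]. For instance
  ∂[1,2,3] = [2,3] − [1,3] + [1,2],
  ∂[2,4,5] = [4,5] − [2,5] + [2,4].
The 10×5 boundary matrix has rank 5 and Smith normal form diag(1,1,1,1,1).

Computing H_k = (kernel of ∂_k) / (image of ∂_{k+1}):

  H_2: rank ker ∂_2 − rank ∂_3 = (5 − 5) − 0 = 0, and there is no ∂_3, so H_2 ≅ 0.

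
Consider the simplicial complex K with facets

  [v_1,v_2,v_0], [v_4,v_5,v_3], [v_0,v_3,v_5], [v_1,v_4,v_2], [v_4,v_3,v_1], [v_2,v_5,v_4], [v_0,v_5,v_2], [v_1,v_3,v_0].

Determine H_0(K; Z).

H_0 ≅ Z.

K has 6 vertices, 12 edges, 8 triangles.
rank ∂_0 = 0, rank ∂_1 = 5 ⇒ b_0 = 6 − 0 − 5 = 1; all invariant factors of ∂_1 are 1 so no torsion. So H_0 = Z.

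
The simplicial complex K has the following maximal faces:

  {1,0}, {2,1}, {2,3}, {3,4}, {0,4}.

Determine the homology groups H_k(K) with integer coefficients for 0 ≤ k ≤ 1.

H_0 ≅ Z,  H_1 ≅ Z.

Take the total order 0 < 1 < 2 < 3 < 4 on the vertex set. Then K (dimension 1) consists of the simplices:

  0-simplices (5): [0], [1], [2], [3], [4]
  1-simplices (5): [0,1], [0,4], [1,2], [2,3], [3,4]

so the chain groups are C_0 ≅ Z^5, C_1 ≅ Z^5.

The boundary map ∂_1: C_1 → C_0 sends each edge [p,q] (with p < q) to q − p. For instance
  ∂[2,3] = [3] − [2].
As a 5×5 matrix over Z this has rank 4, with invariant factors (1,1,1,1).

From H_k ≅ ker(∂_k) / im(∂_{k+1}) we obtain:

  H_0: rank C_0 − rank ∂_1 = 5 − 4 = 1, and the invariant factors of ∂_1 are all 1, so H_0 = Z.
  H_1: rank ker ∂_1 − rank ∂_2 = (5 − 4) − 0 = 1, and there is no ∂_2, so H_1 = Z.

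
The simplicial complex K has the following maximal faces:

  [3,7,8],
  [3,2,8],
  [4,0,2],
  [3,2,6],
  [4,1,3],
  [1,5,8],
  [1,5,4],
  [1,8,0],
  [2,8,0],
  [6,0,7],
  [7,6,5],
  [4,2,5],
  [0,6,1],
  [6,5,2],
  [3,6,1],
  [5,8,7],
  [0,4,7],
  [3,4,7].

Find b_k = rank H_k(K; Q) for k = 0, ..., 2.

K has 9 vertices, 27 edges, 18 triangles.
rank ∂_0 = 0, rank ∂_1 = 8 ⇒ b_0 = 9 − 0 − 8 = 1; all invariant factors of ∂_1 are 1 so no torsion. So H_0 = Z.
rank ∂_1 = 8, rank ∂_2 = 17 ⇒ b_1 = 27 − 8 − 17 = 2; all invariant factors of ∂_2 are 1 so no torsion. So H_1 = Z^2.
rank ∂_2 = 17, rank ∂_3 = 0 ⇒ b_2 = 18 − 17 − 0 = 1. So H_2 = Z.

b_0 = 1, b_1 = 2, b_2 = 1.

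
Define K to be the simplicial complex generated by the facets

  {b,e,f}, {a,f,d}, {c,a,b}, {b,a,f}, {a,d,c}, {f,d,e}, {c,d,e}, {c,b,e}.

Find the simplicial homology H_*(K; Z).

Fix the vertex order a < b < c < d < e < f and write every simplex with vertices in increasing order. Then dim K = 2 and the simplices of K are:

  0-simplices (6): a, b, c, d, e, f
  1-simplices (12): ab, ac, ad, af, bc, be, bf, cd, ce, de, df, ef
  2-simplices (8): abc, abf, acd, adf, bce, bef, cde, def

giving chain groups C_0 ≅ Z^6, C_1 ≅ Z^12, C_2 ≅ Z^8.

∂_1: C_1 → C_0 sends each edge [p,q] (with p < q) to q − p.
This gives a 6×12 integer matrix of rank 5; reducing to Smith normal form yields diagonal entries (1,1,1,1,1).

Boundary ∂_2: C_2 → C_1 acts by ∂[p,q,r] = [q,r] − [p,r] + [p,q]. For instance
  ∂adf = df − af + ad,
  ∂def = ef − df + de.
The 12×8 boundary matrix has rank 7 and Smith normal form diag(1,1,1,1,1,1,1).

Now H_k = ker ∂_k / im ∂_{k+1}, so:

  H_0: rank C_0 − rank ∂_1 = 6 − 5 = 1, and the invariant factors of ∂_1 are all 1, so H_0 = Z.
  H_1: rank ker ∂_1 − rank ∂_2 = (12 − 5) − 7 = 0, and the invariant factors of ∂_2 are all 1, so H_1 = 0.
  H_2: rank ker ∂_2 − rank ∂_3 = (8 − 7) − 0 = 1, and there is no ∂_3, so H_2 = Z.

As a check, the Euler characteristic is 6 − 12 + 8 = 2, which agrees with 1 − 0 + 1 = 2.
(K is a triangulation of the 2-sphere S^2.)

H_0 = Z,  H_1 = 0,  H_2 = Z.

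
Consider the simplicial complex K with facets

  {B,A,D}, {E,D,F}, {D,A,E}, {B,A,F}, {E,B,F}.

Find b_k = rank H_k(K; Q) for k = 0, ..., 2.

b_0 = 1, b_1 = 1, b_2 = 0.

We work with the vertex ordering A < B < D < E < F. The simplices of K, each written with vertices in increasing order, are:

  0-simplices (5): A, B, D, E, F
  1-simplices (10): AB, AD, AE, AF, BD, BE, BF, DE, DF, EF
  2-simplices (5): ABD, ABF, ADE, BEF, DEF

giving chain groups C_0 ≅ Z^5, C_1 ≅ Z^10, C_2 ≅ Z^5.

The boundary map ∂_1: C_1 → C_0 is given by ∂[p,q] = [q] − [p].
As a 5×10 matrix over Z this has rank 4, with invariant factors (1,1,1,1).

The boundary map ∂_2: C_2 → C_1 maps a triangle to the signed sum of its edges. For instance
  ∂ABD = BD − AD + AB,
  ∂ADE = DE − AE + AD.
The resulting 10×5 matrix has rank 5, and its Smith normal form has invariant factors (1,1,1,1,1).

Computing H_k = (kernel of ∂_k) / (image of ∂_{k+1}):

  H_0: rank C_0 − rank ∂_1 = 5 − 4 = 1, and the invariant factors of ∂_1 are all 1, so H_0 ≅ Z.
  H_1: rank ker ∂_1 − rank ∂_2 = (10 − 4) − 5 = 1, and the invariant factors of ∂_2 are all 1, so H_1 ≅ Z.
  H_2: rank ker ∂_2 − rank ∂_3 = (5 − 5) − 0 = 0, and there is no ∂_3, so H_2 ≅ 0.

(K is a triangulation of the Möbius band.)

Hence the Betti numbers are b_0 = 1, b_1 = 1, b_2 = 0.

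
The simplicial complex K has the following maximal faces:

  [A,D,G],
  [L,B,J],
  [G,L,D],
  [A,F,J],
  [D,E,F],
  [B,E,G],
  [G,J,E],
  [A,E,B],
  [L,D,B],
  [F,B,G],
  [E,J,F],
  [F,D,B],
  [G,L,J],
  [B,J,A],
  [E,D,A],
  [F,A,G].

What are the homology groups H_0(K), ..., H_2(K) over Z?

H_0 = Z,  H_1 = Z^2,  H_2 = Z.

Fix the vertex order A < B < D < E < F < G < J < L and write every simplex with vertices in increasing order. Then dim K = 2 and the simplices of K are:

  0-simplices (8): A, B, D, E, F, G, J, L
  1-simplices (24): AB, AD, AE, AF, AG, AJ, BD, BE, BF, BG, BJ, BL, DE, DF, DG, DL, EF, EG, EJ, FG, FJ, GJ, GL, JL
  2-simplices (16): ABE, ABJ, ADE, ADG, AFG, AFJ, BDF, BDL, BEG, BFG, BJL, DEF, DGL, EFJ, EGJ, GJL

giving chain groups C_0 ≅ Z^8, C_1 ≅ Z^24, C_2 ≅ Z^16.

Boundary ∂_1: C_1 → C_0 maps an edge to its endpoints' difference, ∂[p,q] = q − p. For instance
  ∂BD = D − B.
This gives a 8×24 integer matrix of rank 7; reducing to Smith normal form yields diagonal entries (1,1,1,1,1,1,1).

The boundary map ∂_2: C_2 → C_1 maps a triangle to the signed sum of its edges. For instance
  ∂DGL = GL − DL + DG,
  ∂BJL = JL − BL + BJ.
This gives a 24×16 integer matrix of rank 15; reducing to Smith normal form yields diagonal entries (1,1,1,1,1,1,1,1,1,1,1,1,1,1,1).

Computing H_k = (kernel of ∂_k) / (image of ∂_{k+1}):

  H_0: rank C_0 − rank ∂_1 = 8 − 7 = 1, and the invariant factors of ∂_1 are all 1, so H_0 ≅ Z.
  H_1: rank ker ∂_1 − rank ∂_2 = (24 − 7) − 15 = 2, and the invariant factors of ∂_2 are all 1, so H_1 ≅ Z^2.
  H_2: rank ker ∂_2 − rank ∂_3 = (16 − 15) − 0 = 1, and there is no ∂_3, so H_2 ≅ Z.

As a check, the Euler characteristic is 8 − 24 + 16 = 0, which agrees with 1 − 2 + 1 = 0.
(K is a triangulation of the torus T^2.)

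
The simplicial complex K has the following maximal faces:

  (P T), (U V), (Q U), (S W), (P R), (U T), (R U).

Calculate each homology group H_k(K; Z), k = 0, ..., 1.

H_0 ≅ Z^2,  H_1 ≅ Z.

Take the total order P < Q < R < S < T < U < V < W on the vertex set. Then K (dimension 1) consists of the simplices:

  0-simplices (8): P, Q, R, S, T, U, V, W
  1-simplices (7): PR, PT, QU, RU, SW, TU, UV

giving chain groups C_0 ≅ Z^8, C_1 ≅ Z^7.

Boundary ∂_1: C_1 → C_0 maps an edge to its endpoints' difference, ∂[p,q] = q − p.
The 8×7 boundary matrix has rank 6 and Smith normal form diag(1,1,1,1,1,1).

Now H_k = ker ∂_k / im ∂_{k+1}, so:

  H_0: rank C_0 − rank ∂_1 = 8 − 6 = 2, and the invariant factors of ∂_1 are all 1, so H_0 = Z^2.
  H_1: rank ker ∂_1 − rank ∂_2 = (7 − 6) − 0 = 1, and there is no ∂_2, so H_1 = Z.

As a check, the Euler characteristic is 8 − 7 = 1, which agrees with 2 − 1 = 1.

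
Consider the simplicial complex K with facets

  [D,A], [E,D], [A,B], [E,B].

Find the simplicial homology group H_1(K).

Order the vertices as A < B < D < E. Listing each simplex with vertices in this order, K has dimension 1 with simplices:

  0-simplices (4): A, B, D, E
  1-simplices (4): AB, AD, BE, DE

so the chain groups are C_0 ≅ Z^4, C_1 ≅ Z^4.

The boundary map ∂_1: C_1 → C_0 maps an edge to its endpoints' difference, ∂[p,q] = q − p.
The 4×4 boundary matrix has rank 3 and Smith normal form diag(1,1,1).

Reading off H_k = ker ∂_k / im ∂_{k+1}:

  H_1: rank ker ∂_1 − rank ∂_2 = (4 − 3) − 0 = 1, and there is no ∂_2, so H_1 = Z.

H_1 ≅ Z.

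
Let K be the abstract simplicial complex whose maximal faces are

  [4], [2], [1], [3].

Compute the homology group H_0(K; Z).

H_0 = Z^4.

Fix the vertex order 1 < 2 < 3 < 4 and write every simplex with vertices in increasing order. Then dim K = 0 and the simplices of K are:

  0-simplices (4): [1], [2], [3], [4]

giving chain groups C_0 ≅ Z^4.

Now H_k = ker ∂_k / im ∂_{k+1}, so:

  H_0: rank C_0 − rank ∂_1 = 4 − 0 = 4, and there is no ∂_1, so H_0 = Z^4.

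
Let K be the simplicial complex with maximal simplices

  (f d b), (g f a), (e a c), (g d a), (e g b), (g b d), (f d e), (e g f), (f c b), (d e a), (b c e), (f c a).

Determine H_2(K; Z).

We work with the vertex ordering a < b < c < d < e < f < g. The simplices of K, each written with vertices in increasing order, are:

  0-simplices (7): a, b, c, d, e, f, g
  1-simplices (18): ac, ad, ae, af, ag, bc, bd, be, bf, bg, ce, cf, de, df, dg, ef, eg, fg
  2-simplices (12): ace, acf, ade, adg, afg, bce, bcf, bdf, bdg, beg, def, efg

giving chain groups C_0 ≅ Z^7, C_1 ≅ Z^18, C_2 ≅ Z^12.

Boundary ∂_1: C_1 → C_0 sends each edge [p,q] (with p < q) to q − p. For instance
  ∂ef = f − e.
The 7×18 boundary matrix has rank 6 and Smith normal form diag(1,1,1,1,1,1).

Boundary ∂_2: C_2 → C_1 acts by ∂[p,q,r] = [q,r] − [p,r] + [p,q]. For instance
  ∂bdg = dg − bg + bd,
  ∂adg = dg − ag + ad.
The 18×12 boundary matrix has rank 12 and Smith normal form diag(1,1,1,1,1,1,1,1,1,1,1,2).

From H_k ≅ ker(∂_k) / im(∂_{k+1}) we obtain:

  H_2: rank ker ∂_2 − rank ∂_3 = (12 − 12) − 0 = 0, and there is no ∂_3, so H_2 ≅ 0.

H_2 ≅ 0.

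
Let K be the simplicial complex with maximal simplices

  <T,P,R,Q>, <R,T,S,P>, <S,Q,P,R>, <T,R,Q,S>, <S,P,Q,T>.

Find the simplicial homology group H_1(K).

Take the total order P < Q < R < S < T on the vertex set. Then K (dimension 3) consists of the simplices:

  0-simplices (5): P, Q, R, S, T
  1-simplices (10): PQ, PR, PS, PT, QR, QS, QT, RS, RT, ST
  2-simplices (10): PQR, PQS, PQT, PRS, PRT, PST, QRS, QRT, QST, RST
  3-simplices (5): PQRS, PQRT, PQST, PRST, QRST

giving chain groups C_0 ≅ Z^5, C_1 ≅ Z^10, C_2 ≅ Z^10, C_3 ≅ Z^5.

Boundary ∂_1: C_1 → C_0 maps an edge to its endpoints' difference, ∂[p,q] = q − p. For instance
  ∂PT = T − P.
This gives a 5×10 integer matrix of rank 4; reducing to Smith normal form yields diagonal entries (1,1,1,1).

The boundary map ∂_2: C_2 → C_1 sends each 2-simplex [p,q,r] to [q,r] − [p,r] + [p,q]. For instance
  ∂PRS = RS − PS + PR,
  ∂PQS = QS − PS + PQ.
The resulting 10×10 matrix has rank 6, and its Smith normal form has invariant factors (1,1,1,1,1,1).

Boundary ∂_3: C_3 → C_2 sends each 3-simplex σ to the alternating sum Σ_i (−1)^i (σ with its i-th vertex removed). For instance
  ∂PQST = QST − PST + PQT − PQS,
  ∂PRST = RST − PST + PRT − PRS.
The resulting 10×5 matrix has rank 4, and its Smith normal form has invariant factors (1,1,1,1).

Reading off H_k = ker ∂_k / im ∂_{k+1}:

  H_1: rank ker ∂_1 − rank ∂_2 = (10 − 4) − 6 = 0, and the invariant factors of ∂_2 are all 1, so H_1 = 0.

(K is a triangulation of the 3-sphere S^3.)

H_1 = 0.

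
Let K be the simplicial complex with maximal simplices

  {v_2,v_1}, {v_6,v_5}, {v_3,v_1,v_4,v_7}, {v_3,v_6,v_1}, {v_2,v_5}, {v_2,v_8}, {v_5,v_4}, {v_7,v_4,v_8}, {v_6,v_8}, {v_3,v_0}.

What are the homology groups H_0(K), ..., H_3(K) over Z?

We work with the vertex ordering v_0 < v_1 < v_2 < v_3 < v_4 < v_5 < v_6 < v_7 < v_8. The simplices of K, each written with vertices in increasing order, are:

  0-simplices (9): [v_0], [v_1], [v_2], [v_3], [v_4], [v_5], [v_6], [v_7], [v_8]
  1-simplices (17): (17 of them)
  2-simplices (6): [v_1,v_3,v_4], [v_1,v_3,v_6], [v_1,v_3,v_7], [v_1,v_4,v_7], [v_3,v_4,v_7], [v_4,v_7,v_8]
  3-simplices (1): [v_1,v_3,v_4,v_7]

so the chain groups are C_0 ≅ Z^9, C_1 ≅ Z^17, C_2 ≅ Z^6, C_3 ≅ Z^1.

∂_1: C_1 → C_0 maps an edge to its endpoints' difference, ∂[p,q] = q − p.
The resulting 9×17 matrix has rank 8, and its Smith normal form has invariant factors (1,1,1,1,1,1,1,1).

∂_2: C_2 → C_1 acts by ∂[p,q,r] = [q,r] − [p,r] + [p,q]. For instance
  ∂[v_1,v_3,v_6] = [v_3,v_6] − [v_1,v_6] + [v_1,v_3],
  ∂[v_1,v_4,v_7] = [v_4,v_7] − [v_1,v_7] + [v_1,v_4].
This gives a 17×6 integer matrix of rank 5; reducing to Smith normal form yields diagonal entries (1,1,1,1,1).

The boundary map ∂_3: C_3 → C_2 sends each 3-simplex σ to the alternating sum Σ_i (−1)^i (σ with its i-th vertex removed). For instance
  ∂[v_1,v_3,v_4,v_7] = [v_3,v_4,v_7] − [v_1,v_4,v_7] + [v_1,v_3,v_7] − [v_1,v_3,v_4].
The resulting 6×1 matrix has rank 1, and its Smith normal form has invariant factors (1).

Reading off H_k = ker ∂_k / im ∂_{k+1}:

  H_0: rank C_0 − rank ∂_1 = 9 − 8 = 1, and the invariant factors of ∂_1 are all 1, so H_0 = Z.
  H_1: rank ker ∂_1 − rank ∂_2 = (17 − 8) − 5 = 4, and the invariant factors of ∂_2 are all 1, so H_1 = Z^4.
  H_2: rank ker ∂_2 − rank ∂_3 = (6 − 5) − 1 = 0, and the invariant factors of ∂_3 are all 1, so H_2 = 0.
  H_3: rank ker ∂_3 − rank ∂_4 = (1 − 1) − 0 = 0, and there is no ∂_4, so H_3 = 0.

As a check, the Euler characteristic is 9 − 17 + 6 − 1 = -3, which agrees with 1 − 4 + 0 − 0 = -3.

H_0 ≅ Z,  H_1 ≅ Z^4,  H_2 = 0,  H_3 = 0.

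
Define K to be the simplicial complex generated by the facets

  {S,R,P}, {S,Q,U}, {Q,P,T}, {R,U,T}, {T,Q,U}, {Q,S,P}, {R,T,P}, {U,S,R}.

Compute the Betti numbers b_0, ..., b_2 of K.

We work with the vertex ordering P < Q < R < S < T < U. The simplices of K, each written with vertices in increasing order, are:

  0-simplices (6): P, Q, R, S, T, U
  1-simplices (12): PQ, PR, PS, PT, QS, QT, QU, RS, RT, RU, SU, TU
  2-simplices (8): PQS, PQT, PRS, PRT, QSU, QTU, RSU, RTU

so the chain groups are C_0 ≅ Z^6, C_1 ≅ Z^12, C_2 ≅ Z^8.

Boundary ∂_1: C_1 → C_0 maps an edge to its endpoints' difference, ∂[p,q] = q − p.
The resulting 6×12 matrix has rank 5, and its Smith normal form has invariant factors (1,1,1,1,1).

The boundary map ∂_2: C_2 → C_1 maps a triangle to the signed sum of its edges. For instance
  ∂PRT = RT − PT + PR,
  ∂QTU = TU − QU + QT.
This gives a 12×8 integer matrix of rank 7; reducing to Smith normal form yields diagonal entries (1,1,1,1,1,1,1).

Now H_k = ker ∂_k / im ∂_{k+1}, so:

  H_0: rank C_0 − rank ∂_1 = 6 − 5 = 1, and the invariant factors of ∂_1 are all 1, so H_0 ≅ Z.
  H_1: rank ker ∂_1 − rank ∂_2 = (12 − 5) − 7 = 0, and the invariant factors of ∂_2 are all 1, so H_1 ≅ 0.
  H_2: rank ker ∂_2 − rank ∂_3 = (8 − 7) − 0 = 1, and there is no ∂_3, so H_2 ≅ Z.

As a check, the Euler characteristic is 6 − 12 + 8 = 2, which agrees with 1 − 0 + 1 = 2.

Hence the Betti numbers are b_0 = 1, b_1 = 0, b_2 = 1.

b_0 = 1, b_1 = 0, b_2 = 1.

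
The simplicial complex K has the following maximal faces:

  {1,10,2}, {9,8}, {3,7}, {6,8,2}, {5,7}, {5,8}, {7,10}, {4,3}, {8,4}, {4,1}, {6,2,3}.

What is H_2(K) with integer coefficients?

H_2 ≅ 0.

We work with the vertex ordering 1 < 2 < 3 < 4 < 5 < 6 < 7 < 8 < 9 < 10. The simplices of K, each written with vertices in increasing order, are:

  0-simplices (10): [1], [2], [3], [4], [5], [6], [7], [8], [9], [10]
  1-simplices (16): [1,2], [1,4], [1,10], [2,3], [2,6], [2,8], [2,10], [3,4], [3,6], [3,7], [4,8], [5,7], [5,8], [6,8], [7,10], [8,9]
  2-simplices (3): [1,2,10], [2,3,6], [2,6,8]

giving chain groups C_0 ≅ Z^10, C_1 ≅ Z^16, C_2 ≅ Z^3.

The boundary map ∂_1: C_1 → C_0 maps an edge to its endpoints' difference, ∂[p,q] = q − p.
As a 10×16 matrix over Z this has rank 9, with invariant factors (1,1,1,1,1,1,1,1,1).

The boundary map ∂_2: C_2 → C_1 maps a triangle to the signed sum of its edges. For instance
  ∂[1,2,10] = [2,10] − [1,10] + [1,2],
  ∂[2,6,8] = [6,8] − [2,8] + [2,6].
The resulting 16×3 matrix has rank 3, and its Smith normal form has invariant factors (1,1,1).

Computing H_k = (kernel of ∂_k) / (image of ∂_{k+1}):

  H_2: rank ker ∂_2 − rank ∂_3 = (3 − 3) − 0 = 0, and there is no ∂_3, so H_2 = 0.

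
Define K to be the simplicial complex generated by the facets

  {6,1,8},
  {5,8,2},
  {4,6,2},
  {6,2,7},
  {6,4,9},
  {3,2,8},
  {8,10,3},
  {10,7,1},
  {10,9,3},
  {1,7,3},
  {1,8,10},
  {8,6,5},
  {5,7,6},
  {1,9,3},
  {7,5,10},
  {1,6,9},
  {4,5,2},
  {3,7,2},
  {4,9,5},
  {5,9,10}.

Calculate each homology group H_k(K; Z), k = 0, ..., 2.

We work with the vertex ordering 1 < 2 < 3 < 4 < 5 < 6 < 7 < 8 < 9 < 10. The simplices of K, each written with vertices in increasing order, are:

  0-simplices (10): [1], [2], [3], [4], [5], [6], [7], [8], [9], [10]
  1-simplices (30): (30 of them)
  2-simplices (20): (20 of them)

Hence C_0 ≅ Z^10, C_1 ≅ Z^30, C_2 ≅ Z^20.

∂_1: C_1 → C_0 maps an edge to its endpoints' difference, ∂[p,q] = q − p.
The resulting 10×30 matrix has rank 9, and its Smith normal form has invariant factors (1,1,1,1,1,1,1,1,1).

Boundary ∂_2: C_2 → C_1 maps a triangle to the signed sum of its edges. For instance
  ∂[1,7,10] = [7,10] − [1,10] + [1,7],
  ∂[5,7,10] = [7,10] − [5,10] + [5,7].
This gives a 30×20 integer matrix of rank 20; reducing to Smith normal form yields diagonal entries (1,1,1,1,1,1,1,1,1,1,1,1,1,1,1,1,1,1,1,2).

From H_k ≅ ker(∂_k) / im(∂_{k+1}) we obtain:

  H_0: rank C_0 − rank ∂_1 = 10 − 9 = 1, and the invariant factors of ∂_1 are all 1, so H_0 = Z.
  H_1: rank ker ∂_1 − rank ∂_2 = (30 − 9) − 20 = 1, and ∂_2 has invariant factor 2 > 1, so H_1 = Z × Z/2.
  H_2: rank ker ∂_2 − rank ∂_3 = (20 − 20) − 0 = 0, and there is no ∂_3, so H_2 = 0.

H_0 ≅ Z,  H_1 ≅ Z × Z/2,  H_2 = 0.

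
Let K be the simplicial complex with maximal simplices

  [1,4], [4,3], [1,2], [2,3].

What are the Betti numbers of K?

K has 4 vertices, 4 edges.
rank ∂_0 = 0, rank ∂_1 = 3 ⇒ b_0 = 4 − 0 − 3 = 1; all invariant factors of ∂_1 are 1 so no torsion. So H_0 = Z.
rank ∂_1 = 3, rank ∂_2 = 0 ⇒ b_1 = 4 − 3 − 0 = 1. So H_1 = Z.

b_0 = 1, b_1 = 1.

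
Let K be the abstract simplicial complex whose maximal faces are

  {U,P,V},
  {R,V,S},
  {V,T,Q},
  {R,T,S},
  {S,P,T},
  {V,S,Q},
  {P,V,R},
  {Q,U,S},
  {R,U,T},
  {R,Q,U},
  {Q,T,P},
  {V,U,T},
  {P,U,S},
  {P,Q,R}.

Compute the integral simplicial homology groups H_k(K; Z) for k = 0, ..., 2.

Fix the vertex order P < Q < R < S < T < U < V and write every simplex with vertices in increasing order. Then dim K = 2 and the simplices of K are:

  0-simplices (7): P, Q, R, S, T, U, V
  1-simplices (21): PQ, PR, PS, PT, PU, PV, QR, QS, QT, QU, QV, RS, RT, RU, RV, ST, SU, SV, TU, TV, UV
  2-simplices (14): PQR, PQT, PRV, PST, PSU, PUV, QRU, QSU, QSV, QTV, RST, RSV, RTU, TUV

giving chain groups C_0 ≅ Z^7, C_1 ≅ Z^21, C_2 ≅ Z^14.

∂_1: C_1 → C_0 maps an edge to its endpoints' difference, ∂[p,q] = q − p. For instance
  ∂RS = S − R.
The 7×21 boundary matrix has rank 6 and Smith normal form diag(1,1,1,1,1,1).

The boundary map ∂_2: C_2 → C_1 sends each 2-simplex [p,q,r] to [q,r] − [p,r] + [p,q]. For instance
  ∂QTV = TV − QV + QT,
  ∂PRV = RV − PV + PR.
The 21×14 boundary matrix has rank 13 and Smith normal form diag(1,1,1,1,1,1,1,1,1,1,1,1,1).

Now H_k = ker ∂_k / im ∂_{k+1}, so:

  H_0: rank C_0 − rank ∂_1 = 7 − 6 = 1, and the invariant factors of ∂_1 are all 1, so H_0 = Z.
  H_1: rank ker ∂_1 − rank ∂_2 = (21 − 6) − 13 = 2, and the invariant factors of ∂_2 are all 1, so H_1 = Z^2.
  H_2: rank ker ∂_2 − rank ∂_3 = (14 − 13) − 0 = 1, and there is no ∂_3, so H_2 = Z.

As a check, the Euler characteristic is 7 − 21 + 14 = 0, which agrees with 1 − 2 + 1 = 0.
(K is a triangulation of the torus T^2.)

H_0 = Z,  H_1 = Z^2,  H_2 = Z.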